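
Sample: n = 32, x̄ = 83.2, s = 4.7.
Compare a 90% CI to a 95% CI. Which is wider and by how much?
95% CI is wider by 0.57

df = 31
90% CI: t* = 1.696, (81.79, 84.61), width = 2 · t* · s/√n = 2.82
95% CI: t* = 2.040, (81.51, 84.89), width = 2 · t* · s/√n = 3.39

The 95% CI is wider by 3.39 - 2.82 = 0.57.
Higher confidence requires a wider interval.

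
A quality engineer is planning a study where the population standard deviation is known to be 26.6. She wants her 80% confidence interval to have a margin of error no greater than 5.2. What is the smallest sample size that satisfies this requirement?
n ≥ 44

For margin E ≤ 5.2:
n ≥ (z* · σ / E)²
n ≥ (1.282 · 26.6 / 5.2)²
n ≥ 43.01

Minimum n = 44 (rounding up)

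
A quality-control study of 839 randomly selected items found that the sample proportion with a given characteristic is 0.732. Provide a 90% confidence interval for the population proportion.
(0.707, 0.757)

Proportion CI:
SE = √(p̂(1-p̂)/n) = √(0.732 · 0.268 / 839) = 0.01529

z* = 1.645
Margin = z* · SE = 1.645 · 0.01529 = 0.0252

CI: 0.732 ± 0.0252 = (0.707, 0.757)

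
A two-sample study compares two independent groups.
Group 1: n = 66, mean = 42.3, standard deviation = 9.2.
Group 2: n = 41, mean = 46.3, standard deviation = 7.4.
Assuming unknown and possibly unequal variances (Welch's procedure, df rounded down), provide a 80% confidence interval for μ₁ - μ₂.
(-6.09, -1.91)

Difference: x̄₁ - x̄₂ = -4.00
SE = √(s₁²/n₁ + s₂²/n₂) = √(9.2²/66 + 7.4²/41) = 1.6180
df = 98.06 → 98 (Welch–Satterthwaite, rounded down)
t* = 1.290

CI: -4.00 ± 1.290 · 1.6180 = -4.00 ± 2.09 = (-6.09, -1.91)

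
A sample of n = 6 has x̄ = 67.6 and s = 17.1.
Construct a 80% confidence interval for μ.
(57.30, 77.90)

t-interval (σ unknown):
df = n - 1 = 5
t* = 1.476 for 80% confidence

Margin of error = t* · s/√n = 1.476 · 17.1/√6 = 10.30

CI: (57.30, 77.90)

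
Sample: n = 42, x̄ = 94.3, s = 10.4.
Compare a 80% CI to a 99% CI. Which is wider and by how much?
99% CI is wider by 4.49

df = 41
80% CI: t* = 1.303, (92.21, 96.39), width = 2 · t* · s/√n = 4.18
99% CI: t* = 2.701, (89.97, 98.63), width = 2 · t* · s/√n = 8.67

The 99% CI is wider by 8.67 - 4.18 = 4.49.
Higher confidence requires a wider interval.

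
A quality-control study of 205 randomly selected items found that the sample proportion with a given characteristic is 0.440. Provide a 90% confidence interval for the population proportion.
(0.383, 0.497)

Proportion CI:
SE = √(p̂(1-p̂)/n) = √(0.440 · 0.560 / 205) = 0.03467

z* = 1.645
Margin = z* · SE = 1.645 · 0.03467 = 0.0570

CI: 0.440 ± 0.0570 = (0.383, 0.497)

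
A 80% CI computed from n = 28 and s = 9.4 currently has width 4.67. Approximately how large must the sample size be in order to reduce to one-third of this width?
n ≈ 252

CI width ∝ 1/√n
To reduce width by factor 3, need √n to grow by 3 → need 3² = 9 times as many samples.

Current: n = 28, width = 4.67
New: n = 252, width ≈ 1.52

Width reduced by factor of 4.67/1.52 = 3.07.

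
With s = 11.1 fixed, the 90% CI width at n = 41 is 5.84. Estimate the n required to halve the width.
n ≈ 164

CI width ∝ 1/√n
To reduce width by factor 2, need √n to grow by 2 → need 2² = 4 times as many samples.

Current: n = 41, width = 5.84
New: n = 164, width ≈ 2.87

Width reduced by factor of 5.84/2.87 = 2.03.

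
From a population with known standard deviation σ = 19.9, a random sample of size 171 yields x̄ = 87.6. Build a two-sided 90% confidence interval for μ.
(85.10, 90.10)

z-interval (σ known):
z* = 1.645 for 90% confidence

Margin of error = z* · σ/√n = 1.645 · 19.9/√171 = 2.50

CI: (87.6 - 2.50, 87.6 + 2.50) = (85.10, 90.10)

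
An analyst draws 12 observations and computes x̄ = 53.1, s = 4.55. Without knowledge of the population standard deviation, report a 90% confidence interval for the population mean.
(50.74, 55.46)

t-interval (σ unknown):
df = n - 1 = 11
t* = 1.796 for 90% confidence

Margin of error = t* · s/√n = 1.796 · 4.55/√12 = 2.36

CI: (50.74, 55.46)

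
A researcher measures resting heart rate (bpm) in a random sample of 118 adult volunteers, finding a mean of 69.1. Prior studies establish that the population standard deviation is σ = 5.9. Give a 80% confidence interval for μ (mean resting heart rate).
(68.40, 69.80)

z-interval (σ known):
z* = 1.282 for 80% confidence

Margin of error = z* · σ/√n = 1.282 · 5.9/√118 = 0.70

CI: (69.1 - 0.70, 69.1 + 0.70) = (68.40, 69.80)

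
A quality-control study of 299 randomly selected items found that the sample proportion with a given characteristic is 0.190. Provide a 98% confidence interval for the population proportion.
(0.137, 0.243)

Proportion CI:
SE = √(p̂(1-p̂)/n) = √(0.190 · 0.810 / 299) = 0.02269

z* = 2.326
Margin = z* · SE = 2.326 · 0.02269 = 0.0528

CI: 0.190 ± 0.0528 = (0.137, 0.243)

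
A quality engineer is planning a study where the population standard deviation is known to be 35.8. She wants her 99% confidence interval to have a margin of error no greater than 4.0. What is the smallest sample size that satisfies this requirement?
n ≥ 532

For margin E ≤ 4.0:
n ≥ (z* · σ / E)²
n ≥ (2.576 · 35.8 / 4.0)²
n ≥ 531.54

Minimum n = 532 (rounding up)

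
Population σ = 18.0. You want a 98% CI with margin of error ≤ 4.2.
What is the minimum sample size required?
n ≥ 100

For margin E ≤ 4.2:
n ≥ (z* · σ / E)²
n ≥ (2.326 · 18.0 / 4.2)²
n ≥ 99.37

Minimum n = 100 (rounding up)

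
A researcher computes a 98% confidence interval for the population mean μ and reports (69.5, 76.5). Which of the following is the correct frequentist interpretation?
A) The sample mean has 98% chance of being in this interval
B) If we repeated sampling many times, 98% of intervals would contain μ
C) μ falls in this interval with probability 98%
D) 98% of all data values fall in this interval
B

A) Wrong — x̄ is observed and sits in the interval by construction.
B) Correct — this is the frequentist long-run coverage interpretation.
C) Wrong — μ is fixed; the randomness lives in the interval, not in μ.
D) Wrong — a CI is about the parameter μ, not individual data values.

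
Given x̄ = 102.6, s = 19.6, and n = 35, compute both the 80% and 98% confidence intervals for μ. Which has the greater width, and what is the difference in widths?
98% CI is wider by 7.51

df = 34
80% CI: t* = 1.307, (98.27, 106.93), width = 2 · t* · s/√n = 8.66
98% CI: t* = 2.441, (94.51, 110.69), width = 2 · t* · s/√n = 16.17

The 98% CI is wider by 16.17 - 8.66 = 7.51.
Higher confidence requires a wider interval.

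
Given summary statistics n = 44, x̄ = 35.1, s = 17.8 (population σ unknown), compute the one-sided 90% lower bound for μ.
μ ≥ 31.61

Lower bound (one-sided):
t* = 1.302 (one-sided for 90%)
Lower bound = x̄ - t* · s/√n = 35.1 - 1.302 · 17.8/√44 = 31.61

We are 90% confident that μ ≥ 31.61.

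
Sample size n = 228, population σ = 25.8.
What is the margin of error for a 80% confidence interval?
Margin of error = 2.19

Margin of error = z* · σ/√n
= 1.282 · 25.8/√228
= 1.282 · 25.8/15.0997
= 2.19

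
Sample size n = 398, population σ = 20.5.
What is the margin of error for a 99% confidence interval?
Margin of error = 2.65

Margin of error = z* · σ/√n
= 2.576 · 20.5/√398
= 2.576 · 20.5/19.9499
= 2.65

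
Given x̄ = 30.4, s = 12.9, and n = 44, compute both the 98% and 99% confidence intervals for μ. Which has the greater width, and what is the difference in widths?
99% CI is wider by 1.08

df = 43
98% CI: t* = 2.416, (25.70, 35.10), width = 2 · t* · s/√n = 9.40
99% CI: t* = 2.695, (25.16, 35.64), width = 2 · t* · s/√n = 10.48

The 99% CI is wider by 10.48 - 9.40 = 1.08.
Higher confidence requires a wider interval.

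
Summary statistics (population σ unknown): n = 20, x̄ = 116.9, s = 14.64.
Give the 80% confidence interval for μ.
(112.55, 121.25)

t-interval (σ unknown):
df = n - 1 = 19
t* = 1.328 for 80% confidence

Margin of error = t* · s/√n = 1.328 · 14.64/√20 = 4.35

CI: (112.55, 121.25)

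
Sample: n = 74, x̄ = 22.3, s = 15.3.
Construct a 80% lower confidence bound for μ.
μ ≥ 20.79

Lower bound (one-sided):
t* = 0.847 (one-sided for 80%)
Lower bound = x̄ - t* · s/√n = 22.3 - 0.847 · 15.3/√74 = 20.79

We are 80% confident that μ ≥ 20.79.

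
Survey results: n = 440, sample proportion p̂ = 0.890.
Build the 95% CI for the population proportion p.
(0.861, 0.919)

Proportion CI:
SE = √(p̂(1-p̂)/n) = √(0.890 · 0.110 / 440) = 0.01492

z* = 1.960
Margin = z* · SE = 1.960 · 0.01492 = 0.0292

CI: 0.890 ± 0.0292 = (0.861, 0.919)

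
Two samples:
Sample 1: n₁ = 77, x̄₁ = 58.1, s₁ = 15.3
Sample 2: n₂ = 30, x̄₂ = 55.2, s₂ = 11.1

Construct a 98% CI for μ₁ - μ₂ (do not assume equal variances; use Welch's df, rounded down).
(-3.46, 9.26)

Difference: x̄₁ - x̄₂ = 2.90
SE = √(s₁²/n₁ + s₂²/n₂) = √(15.3²/77 + 11.1²/30) = 2.6734
df = 72.64 → 72 (Welch–Satterthwaite, rounded down)
t* = 2.379

CI: 2.90 ± 2.379 · 2.6734 = 2.90 ± 6.36 = (-3.46, 9.26)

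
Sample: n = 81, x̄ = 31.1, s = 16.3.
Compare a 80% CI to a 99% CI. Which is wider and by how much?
99% CI is wider by 4.88

df = 80
80% CI: t* = 1.292, (28.76, 33.44), width = 2 · t* · s/√n = 4.68
99% CI: t* = 2.639, (26.32, 35.88), width = 2 · t* · s/√n = 9.56

The 99% CI is wider by 9.56 - 4.68 = 4.88.
Higher confidence requires a wider interval.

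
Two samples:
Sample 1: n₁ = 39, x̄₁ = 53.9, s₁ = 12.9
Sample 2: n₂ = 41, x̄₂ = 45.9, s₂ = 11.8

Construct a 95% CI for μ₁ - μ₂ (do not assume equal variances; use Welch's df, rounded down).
(2.49, 13.51)

Difference: x̄₁ - x̄₂ = 8.00
SE = √(s₁²/n₁ + s₂²/n₂) = √(12.9²/39 + 11.8²/41) = 2.7682
df = 76.51 → 76 (Welch–Satterthwaite, rounded down)
t* = 1.992

CI: 8.00 ± 1.992 · 2.7682 = 8.00 ± 5.51 = (2.49, 13.51)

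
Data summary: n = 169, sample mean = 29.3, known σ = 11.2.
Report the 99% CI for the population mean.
(27.08, 31.52)

z-interval (σ known):
z* = 2.576 for 99% confidence

Margin of error = z* · σ/√n = 2.576 · 11.2/√169 = 2.22

CI: (29.3 - 2.22, 29.3 + 2.22) = (27.08, 31.52)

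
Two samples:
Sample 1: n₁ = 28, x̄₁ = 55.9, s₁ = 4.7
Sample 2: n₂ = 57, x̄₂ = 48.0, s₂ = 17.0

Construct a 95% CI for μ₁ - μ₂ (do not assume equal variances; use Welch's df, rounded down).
(3.07, 12.73)

Difference: x̄₁ - x̄₂ = 7.90
SE = √(s₁²/n₁ + s₂²/n₂) = √(4.7²/28 + 17.0²/57) = 2.4206
df = 71.21 → 71 (Welch–Satterthwaite, rounded down)
t* = 1.994

CI: 7.90 ± 1.994 · 2.4206 = 7.90 ± 4.83 = (3.07, 12.73)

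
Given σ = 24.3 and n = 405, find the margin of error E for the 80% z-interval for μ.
Margin of error = 1.55

Margin of error = z* · σ/√n
= 1.282 · 24.3/√405
= 1.282 · 24.3/20.1246
= 1.55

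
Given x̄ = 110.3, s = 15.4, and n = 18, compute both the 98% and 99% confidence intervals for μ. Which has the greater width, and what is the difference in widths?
99% CI is wider by 2.40

df = 17
98% CI: t* = 2.567, (100.98, 119.62), width = 2 · t* · s/√n = 18.64
99% CI: t* = 2.898, (99.78, 120.82), width = 2 · t* · s/√n = 21.04

The 99% CI is wider by 21.04 - 18.64 = 2.40.
Higher confidence requires a wider interval.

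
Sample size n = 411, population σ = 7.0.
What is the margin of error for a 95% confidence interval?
Margin of error = 0.68

Margin of error = z* · σ/√n
= 1.960 · 7.0/√411
= 1.960 · 7.0/20.2731
= 0.68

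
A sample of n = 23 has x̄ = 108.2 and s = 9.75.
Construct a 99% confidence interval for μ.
(102.47, 113.93)

t-interval (σ unknown):
df = n - 1 = 22
t* = 2.819 for 99% confidence

Margin of error = t* · s/√n = 2.819 · 9.75/√23 = 5.73

CI: (102.47, 113.93)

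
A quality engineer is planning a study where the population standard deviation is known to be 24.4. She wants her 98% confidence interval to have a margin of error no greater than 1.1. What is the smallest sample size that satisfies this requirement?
n ≥ 2663

For margin E ≤ 1.1:
n ≥ (z* · σ / E)²
n ≥ (2.326 · 24.4 / 1.1)²
n ≥ 2662.03

Minimum n = 2663 (rounding up)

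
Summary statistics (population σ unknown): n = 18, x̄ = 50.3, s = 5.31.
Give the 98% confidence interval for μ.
(47.09, 53.51)

t-interval (σ unknown):
df = n - 1 = 17
t* = 2.567 for 98% confidence

Margin of error = t* · s/√n = 2.567 · 5.31/√18 = 3.21

CI: (47.09, 53.51)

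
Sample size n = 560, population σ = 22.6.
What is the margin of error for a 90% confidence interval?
Margin of error = 1.57

Margin of error = z* · σ/√n
= 1.645 · 22.6/√560
= 1.645 · 22.6/23.6643
= 1.57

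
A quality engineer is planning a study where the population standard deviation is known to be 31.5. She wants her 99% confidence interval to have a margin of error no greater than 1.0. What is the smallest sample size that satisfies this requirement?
n ≥ 6585

For margin E ≤ 1.0:
n ≥ (z* · σ / E)²
n ≥ (2.576 · 31.5 / 1.0)²
n ≥ 6584.35

Minimum n = 6585 (rounding up)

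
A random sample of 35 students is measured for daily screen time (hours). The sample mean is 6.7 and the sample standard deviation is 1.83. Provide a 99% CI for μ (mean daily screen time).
(5.86, 7.54)

t-interval (σ unknown):
df = n - 1 = 34
t* = 2.728 for 99% confidence

Margin of error = t* · s/√n = 2.728 · 1.83/√35 = 0.84

CI: (5.86, 7.54)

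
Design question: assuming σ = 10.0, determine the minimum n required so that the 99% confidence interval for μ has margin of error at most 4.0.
n ≥ 42

For margin E ≤ 4.0:
n ≥ (z* · σ / E)²
n ≥ (2.576 · 10.0 / 4.0)²
n ≥ 41.47

Minimum n = 42 (rounding up)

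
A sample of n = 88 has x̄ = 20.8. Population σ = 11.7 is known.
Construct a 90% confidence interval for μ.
(18.75, 22.85)

z-interval (σ known):
z* = 1.645 for 90% confidence

Margin of error = z* · σ/√n = 1.645 · 11.7/√88 = 2.05

CI: (20.8 - 2.05, 20.8 + 2.05) = (18.75, 22.85)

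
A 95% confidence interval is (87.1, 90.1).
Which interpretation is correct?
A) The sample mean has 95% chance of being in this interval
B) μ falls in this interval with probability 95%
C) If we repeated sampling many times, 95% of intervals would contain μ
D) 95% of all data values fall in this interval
C

A) Wrong — x̄ is observed and sits in the interval by construction.
B) Wrong — μ is fixed; the randomness lives in the interval, not in μ.
C) Correct — this is the frequentist long-run coverage interpretation.
D) Wrong — a CI is about the parameter μ, not individual data values.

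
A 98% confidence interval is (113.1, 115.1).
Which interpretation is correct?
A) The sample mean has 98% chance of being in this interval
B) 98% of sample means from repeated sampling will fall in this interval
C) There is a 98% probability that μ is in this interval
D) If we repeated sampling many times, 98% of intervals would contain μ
D

A) Wrong — x̄ is observed and sits in the interval by construction.
B) Wrong — coverage applies to intervals containing μ, not to future x̄ values.
C) Wrong — μ is fixed; the randomness lives in the interval, not in μ.
D) Correct — this is the frequentist long-run coverage interpretation.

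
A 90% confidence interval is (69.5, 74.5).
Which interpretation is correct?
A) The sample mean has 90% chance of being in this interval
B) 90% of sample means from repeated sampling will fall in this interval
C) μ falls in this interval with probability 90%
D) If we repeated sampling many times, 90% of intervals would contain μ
D

A) Wrong — x̄ is observed and sits in the interval by construction.
B) Wrong — coverage applies to intervals containing μ, not to future x̄ values.
C) Wrong — μ is fixed; the randomness lives in the interval, not in μ.
D) Correct — this is the frequentist long-run coverage interpretation.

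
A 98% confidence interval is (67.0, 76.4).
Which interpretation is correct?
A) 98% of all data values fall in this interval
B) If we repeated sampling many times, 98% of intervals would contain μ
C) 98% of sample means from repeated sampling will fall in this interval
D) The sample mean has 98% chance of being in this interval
B

A) Wrong — a CI is about the parameter μ, not individual data values.
B) Correct — this is the frequentist long-run coverage interpretation.
C) Wrong — coverage applies to intervals containing μ, not to future x̄ values.
D) Wrong — x̄ is observed and sits in the interval by construction.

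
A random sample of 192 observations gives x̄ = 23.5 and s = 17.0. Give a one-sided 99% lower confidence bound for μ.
μ ≥ 20.62

Lower bound (one-sided):
t* = 2.346 (one-sided for 99%)
Lower bound = x̄ - t* · s/√n = 23.5 - 2.346 · 17.0/√192 = 20.62

We are 99% confident that μ ≥ 20.62.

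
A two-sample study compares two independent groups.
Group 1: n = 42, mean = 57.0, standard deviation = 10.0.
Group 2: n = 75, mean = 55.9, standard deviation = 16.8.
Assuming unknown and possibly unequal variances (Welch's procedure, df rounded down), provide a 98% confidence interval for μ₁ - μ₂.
(-4.75, 6.95)

Difference: x̄₁ - x̄₂ = 1.10
SE = √(s₁²/n₁ + s₂²/n₂) = √(10.0²/42 + 16.8²/75) = 2.4787
df = 114.52 → 114 (Welch–Satterthwaite, rounded down)
t* = 2.360

CI: 1.10 ± 2.360 · 2.4787 = 1.10 ± 5.85 = (-4.75, 6.95)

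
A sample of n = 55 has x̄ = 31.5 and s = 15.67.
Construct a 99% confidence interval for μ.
(25.86, 37.14)

t-interval (σ unknown):
df = n - 1 = 54
t* = 2.670 for 99% confidence

Margin of error = t* · s/√n = 2.670 · 15.67/√55 = 5.64

CI: (25.86, 37.14)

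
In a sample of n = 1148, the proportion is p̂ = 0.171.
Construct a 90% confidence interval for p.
(0.153, 0.189)

Proportion CI:
SE = √(p̂(1-p̂)/n) = √(0.171 · 0.829 / 1148) = 0.01111

z* = 1.645
Margin = z* · SE = 1.645 · 0.01111 = 0.0183

CI: 0.171 ± 0.0183 = (0.153, 0.189)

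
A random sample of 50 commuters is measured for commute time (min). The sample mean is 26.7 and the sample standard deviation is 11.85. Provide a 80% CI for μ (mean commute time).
(24.52, 28.88)

t-interval (σ unknown):
df = n - 1 = 49
t* = 1.299 for 80% confidence

Margin of error = t* · s/√n = 1.299 · 11.85/√50 = 2.18

CI: (24.52, 28.88)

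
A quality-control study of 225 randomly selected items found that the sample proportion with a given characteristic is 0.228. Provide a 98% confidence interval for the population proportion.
(0.163, 0.293)

Proportion CI:
SE = √(p̂(1-p̂)/n) = √(0.228 · 0.772 / 225) = 0.02797

z* = 2.326
Margin = z* · SE = 2.326 · 0.02797 = 0.0651

CI: 0.228 ± 0.0651 = (0.163, 0.293)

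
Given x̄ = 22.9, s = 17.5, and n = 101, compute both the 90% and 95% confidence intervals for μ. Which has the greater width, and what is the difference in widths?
95% CI is wider by 1.13

df = 100
90% CI: t* = 1.660, (20.01, 25.79), width = 2 · t* · s/√n = 5.78
95% CI: t* = 1.984, (19.45, 26.35), width = 2 · t* · s/√n = 6.91

The 95% CI is wider by 6.91 - 5.78 = 1.13.
Higher confidence requires a wider interval.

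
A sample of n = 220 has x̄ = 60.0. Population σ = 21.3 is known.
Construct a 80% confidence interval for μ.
(58.16, 61.84)

z-interval (σ known):
z* = 1.282 for 80% confidence

Margin of error = z* · σ/√n = 1.282 · 21.3/√220 = 1.84

CI: (60.0 - 1.84, 60.0 + 1.84) = (58.16, 61.84)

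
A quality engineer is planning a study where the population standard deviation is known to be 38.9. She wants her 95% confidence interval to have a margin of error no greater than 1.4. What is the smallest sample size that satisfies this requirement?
n ≥ 2966

For margin E ≤ 1.4:
n ≥ (z* · σ / E)²
n ≥ (1.960 · 38.9 / 1.4)²
n ≥ 2965.89

Minimum n = 2966 (rounding up)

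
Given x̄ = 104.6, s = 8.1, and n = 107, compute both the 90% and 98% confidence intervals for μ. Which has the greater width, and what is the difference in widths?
98% CI is wider by 1.10

df = 106
90% CI: t* = 1.659, (103.30, 105.90), width = 2 · t* · s/√n = 2.60
98% CI: t* = 2.362, (102.75, 106.45), width = 2 · t* · s/√n = 3.70

The 98% CI is wider by 3.70 - 2.60 = 1.10.
Higher confidence requires a wider interval.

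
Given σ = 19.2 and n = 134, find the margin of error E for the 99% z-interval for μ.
Margin of error = 4.27

Margin of error = z* · σ/√n
= 2.576 · 19.2/√134
= 2.576 · 19.2/11.5758
= 4.27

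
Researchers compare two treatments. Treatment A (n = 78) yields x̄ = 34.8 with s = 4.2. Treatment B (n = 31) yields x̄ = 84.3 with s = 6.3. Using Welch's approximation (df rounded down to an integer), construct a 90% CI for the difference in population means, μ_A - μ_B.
(-51.57, -47.43)

Difference: x̄₁ - x̄₂ = -49.50
SE = √(s₁²/n₁ + s₂²/n₂) = √(4.2²/78 + 6.3²/31) = 1.2274
df = 41.04 → 41 (Welch–Satterthwaite, rounded down)
t* = 1.683

CI: -49.50 ± 1.683 · 1.2274 = -49.50 ± 2.07 = (-51.57, -47.43)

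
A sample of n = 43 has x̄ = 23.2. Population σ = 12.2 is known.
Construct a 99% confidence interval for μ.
(18.41, 27.99)

z-interval (σ known):
z* = 2.576 for 99% confidence

Margin of error = z* · σ/√n = 2.576 · 12.2/√43 = 4.79

CI: (23.2 - 4.79, 23.2 + 4.79) = (18.41, 27.99)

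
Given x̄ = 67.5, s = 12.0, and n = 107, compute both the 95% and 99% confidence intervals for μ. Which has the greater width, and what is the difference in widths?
99% CI is wider by 1.49

df = 106
95% CI: t* = 1.983, (65.20, 69.80), width = 2 · t* · s/√n = 4.60
99% CI: t* = 2.623, (64.46, 70.54), width = 2 · t* · s/√n = 6.09

The 99% CI is wider by 6.09 - 4.60 = 1.49.
Higher confidence requires a wider interval.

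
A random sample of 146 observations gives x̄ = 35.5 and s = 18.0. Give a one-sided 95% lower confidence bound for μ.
μ ≥ 33.03

Lower bound (one-sided):
t* = 1.655 (one-sided for 95%)
Lower bound = x̄ - t* · s/√n = 35.5 - 1.655 · 18.0/√146 = 33.03

We are 95% confident that μ ≥ 33.03.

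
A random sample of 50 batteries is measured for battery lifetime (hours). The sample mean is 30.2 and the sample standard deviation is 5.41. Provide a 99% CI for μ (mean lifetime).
(28.15, 32.25)

t-interval (σ unknown):
df = n - 1 = 49
t* = 2.680 for 99% confidence

Margin of error = t* · s/√n = 2.680 · 5.41/√50 = 2.05

CI: (28.15, 32.25)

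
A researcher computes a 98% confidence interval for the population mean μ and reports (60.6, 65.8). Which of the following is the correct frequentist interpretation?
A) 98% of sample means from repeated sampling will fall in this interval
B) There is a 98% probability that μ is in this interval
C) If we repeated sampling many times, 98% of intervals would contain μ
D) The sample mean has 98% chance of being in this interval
C

A) Wrong — coverage applies to intervals containing μ, not to future x̄ values.
B) Wrong — μ is fixed; the randomness lives in the interval, not in μ.
C) Correct — this is the frequentist long-run coverage interpretation.
D) Wrong — x̄ is observed and sits in the interval by construction.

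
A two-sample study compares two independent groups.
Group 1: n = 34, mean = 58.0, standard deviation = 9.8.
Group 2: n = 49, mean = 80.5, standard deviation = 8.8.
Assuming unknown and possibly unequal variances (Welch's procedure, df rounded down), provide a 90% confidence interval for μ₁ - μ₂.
(-26.00, -19.00)

Difference: x̄₁ - x̄₂ = -22.50
SE = √(s₁²/n₁ + s₂²/n₂) = √(9.8²/34 + 8.8²/49) = 2.0988
df = 66.04 → 66 (Welch–Satterthwaite, rounded down)
t* = 1.668

CI: -22.50 ± 1.668 · 2.0988 = -22.50 ± 3.50 = (-26.00, -19.00)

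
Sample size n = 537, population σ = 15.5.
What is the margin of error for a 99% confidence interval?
Margin of error = 1.72

Margin of error = z* · σ/√n
= 2.576 · 15.5/√537
= 2.576 · 15.5/23.1733
= 1.72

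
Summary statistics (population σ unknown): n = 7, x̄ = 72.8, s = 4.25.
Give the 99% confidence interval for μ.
(66.85, 78.75)

t-interval (σ unknown):
df = n - 1 = 6
t* = 3.707 for 99% confidence

Margin of error = t* · s/√n = 3.707 · 4.25/√7 = 5.95

CI: (66.85, 78.75)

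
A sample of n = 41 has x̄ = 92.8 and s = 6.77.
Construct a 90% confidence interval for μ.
(91.02, 94.58)

t-interval (σ unknown):
df = n - 1 = 40
t* = 1.684 for 90% confidence

Margin of error = t* · s/√n = 1.684 · 6.77/√41 = 1.78

CI: (91.02, 94.58)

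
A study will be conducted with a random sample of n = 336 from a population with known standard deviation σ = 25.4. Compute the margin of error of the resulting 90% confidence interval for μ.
Margin of error = 2.28

Margin of error = z* · σ/√n
= 1.645 · 25.4/√336
= 1.645 · 25.4/18.3303
= 2.28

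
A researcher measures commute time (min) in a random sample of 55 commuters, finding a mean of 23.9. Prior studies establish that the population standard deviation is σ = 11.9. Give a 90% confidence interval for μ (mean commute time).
(21.26, 26.54)

z-interval (σ known):
z* = 1.645 for 90% confidence

Margin of error = z* · σ/√n = 1.645 · 11.9/√55 = 2.64

CI: (23.9 - 2.64, 23.9 + 2.64) = (21.26, 26.54)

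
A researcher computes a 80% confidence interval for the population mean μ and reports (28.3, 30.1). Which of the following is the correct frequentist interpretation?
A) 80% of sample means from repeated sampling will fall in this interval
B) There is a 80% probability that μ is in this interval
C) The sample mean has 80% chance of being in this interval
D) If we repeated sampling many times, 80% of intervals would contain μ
D

A) Wrong — coverage applies to intervals containing μ, not to future x̄ values.
B) Wrong — μ is fixed; the randomness lives in the interval, not in μ.
C) Wrong — x̄ is observed and sits in the interval by construction.
D) Correct — this is the frequentist long-run coverage interpretation.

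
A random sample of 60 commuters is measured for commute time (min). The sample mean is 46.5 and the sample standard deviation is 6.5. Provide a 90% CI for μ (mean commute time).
(45.10, 47.90)

t-interval (σ unknown):
df = n - 1 = 59
t* = 1.671 for 90% confidence

Margin of error = t* · s/√n = 1.671 · 6.5/√60 = 1.40

CI: (45.10, 47.90)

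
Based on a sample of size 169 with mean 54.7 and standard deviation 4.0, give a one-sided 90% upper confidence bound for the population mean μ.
μ ≤ 55.10

Upper bound (one-sided):
t* = 1.287 (one-sided for 90%)
Upper bound = x̄ + t* · s/√n = 54.7 + 1.287 · 4.0/√169 = 55.10

We are 90% confident that μ ≤ 55.10.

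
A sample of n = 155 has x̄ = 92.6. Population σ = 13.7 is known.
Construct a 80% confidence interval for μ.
(91.19, 94.01)

z-interval (σ known):
z* = 1.282 for 80% confidence

Margin of error = z* · σ/√n = 1.282 · 13.7/√155 = 1.41

CI: (92.6 - 1.41, 92.6 + 1.41) = (91.19, 94.01)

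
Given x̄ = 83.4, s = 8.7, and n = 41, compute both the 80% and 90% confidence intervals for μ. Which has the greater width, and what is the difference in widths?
90% CI is wider by 1.04

df = 40
80% CI: t* = 1.303, (81.63, 85.17), width = 2 · t* · s/√n = 3.54
90% CI: t* = 1.684, (81.11, 85.69), width = 2 · t* · s/√n = 4.58

The 90% CI is wider by 4.58 - 3.54 = 1.04.
Higher confidence requires a wider interval.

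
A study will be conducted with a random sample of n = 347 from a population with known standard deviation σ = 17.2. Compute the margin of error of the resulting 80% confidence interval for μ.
Margin of error = 1.18

Margin of error = z* · σ/√n
= 1.282 · 17.2/√347
= 1.282 · 17.2/18.6279
= 1.18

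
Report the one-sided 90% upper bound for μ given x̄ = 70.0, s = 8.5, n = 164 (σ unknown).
μ ≤ 70.85

Upper bound (one-sided):
t* = 1.287 (one-sided for 90%)
Upper bound = x̄ + t* · s/√n = 70.0 + 1.287 · 8.5/√164 = 70.85

We are 90% confident that μ ≤ 70.85.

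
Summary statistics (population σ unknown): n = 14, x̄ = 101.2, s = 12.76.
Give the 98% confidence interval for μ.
(92.16, 110.24)

t-interval (σ unknown):
df = n - 1 = 13
t* = 2.650 for 98% confidence

Margin of error = t* · s/√n = 2.650 · 12.76/√14 = 9.04

CI: (92.16, 110.24)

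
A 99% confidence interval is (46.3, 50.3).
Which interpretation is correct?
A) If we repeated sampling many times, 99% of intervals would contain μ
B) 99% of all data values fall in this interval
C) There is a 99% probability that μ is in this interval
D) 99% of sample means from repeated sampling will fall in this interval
A

A) Correct — this is the frequentist long-run coverage interpretation.
B) Wrong — a CI is about the parameter μ, not individual data values.
C) Wrong — μ is fixed; the randomness lives in the interval, not in μ.
D) Wrong — coverage applies to intervals containing μ, not to future x̄ values.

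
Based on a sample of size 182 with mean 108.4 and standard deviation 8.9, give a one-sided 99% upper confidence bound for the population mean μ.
μ ≤ 109.95

Upper bound (one-sided):
t* = 2.347 (one-sided for 99%)
Upper bound = x̄ + t* · s/√n = 108.4 + 2.347 · 8.9/√182 = 109.95

We are 99% confident that μ ≤ 109.95.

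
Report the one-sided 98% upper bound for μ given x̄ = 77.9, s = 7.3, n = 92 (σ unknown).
μ ≤ 79.49

Upper bound (one-sided):
t* = 2.084 (one-sided for 98%)
Upper bound = x̄ + t* · s/√n = 77.9 + 2.084 · 7.3/√92 = 79.49

We are 98% confident that μ ≤ 79.49.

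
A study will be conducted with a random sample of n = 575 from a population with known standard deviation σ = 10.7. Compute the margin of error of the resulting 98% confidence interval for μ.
Margin of error = 1.04

Margin of error = z* · σ/√n
= 2.326 · 10.7/√575
= 2.326 · 10.7/23.9792
= 1.04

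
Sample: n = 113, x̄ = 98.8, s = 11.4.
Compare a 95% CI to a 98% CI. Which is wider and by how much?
98% CI is wider by 0.81

df = 112
95% CI: t* = 1.981, (96.68, 100.92), width = 2 · t* · s/√n = 4.25
98% CI: t* = 2.360, (96.27, 101.33), width = 2 · t* · s/√n = 5.06

The 98% CI is wider by 5.06 - 4.25 = 0.81.
Higher confidence requires a wider interval.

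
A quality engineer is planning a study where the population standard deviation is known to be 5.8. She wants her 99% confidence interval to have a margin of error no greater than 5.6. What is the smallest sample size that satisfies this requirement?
n ≥ 8

For margin E ≤ 5.6:
n ≥ (z* · σ / E)²
n ≥ (2.576 · 5.8 / 5.6)²
n ≥ 7.12

Minimum n = 8 (rounding up)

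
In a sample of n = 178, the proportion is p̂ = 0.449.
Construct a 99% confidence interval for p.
(0.353, 0.545)

Proportion CI:
SE = √(p̂(1-p̂)/n) = √(0.449 · 0.551 / 178) = 0.03728

z* = 2.576
Margin = z* · SE = 2.576 · 0.03728 = 0.0960

CI: 0.449 ± 0.0960 = (0.353, 0.545)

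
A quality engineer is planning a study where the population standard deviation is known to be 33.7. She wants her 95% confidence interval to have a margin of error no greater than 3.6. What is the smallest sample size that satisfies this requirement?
n ≥ 337

For margin E ≤ 3.6:
n ≥ (z* · σ / E)²
n ≥ (1.960 · 33.7 / 3.6)²
n ≥ 336.64

Minimum n = 337 (rounding up)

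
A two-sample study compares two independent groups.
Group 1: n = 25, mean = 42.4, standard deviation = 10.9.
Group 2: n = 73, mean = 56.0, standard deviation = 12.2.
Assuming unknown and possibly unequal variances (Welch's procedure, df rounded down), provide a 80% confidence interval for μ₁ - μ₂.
(-16.99, -10.21)

Difference: x̄₁ - x̄₂ = -13.60
SE = √(s₁²/n₁ + s₂²/n₂) = √(10.9²/25 + 12.2²/73) = 2.6060
df = 46.18 → 46 (Welch–Satterthwaite, rounded down)
t* = 1.300

CI: -13.60 ± 1.300 · 2.6060 = -13.60 ± 3.39 = (-16.99, -10.21)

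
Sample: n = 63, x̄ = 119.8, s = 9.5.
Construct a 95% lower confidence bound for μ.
μ ≥ 117.80

Lower bound (one-sided):
t* = 1.670 (one-sided for 95%)
Lower bound = x̄ - t* · s/√n = 119.8 - 1.670 · 9.5/√63 = 117.80

We are 95% confident that μ ≥ 117.80.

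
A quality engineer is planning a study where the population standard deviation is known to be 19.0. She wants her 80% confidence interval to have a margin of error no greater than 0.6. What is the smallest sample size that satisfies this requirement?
n ≥ 1649

For margin E ≤ 0.6:
n ≥ (z* · σ / E)²
n ≥ (1.282 · 19.0 / 0.6)²
n ≥ 1648.09

Minimum n = 1649 (rounding up)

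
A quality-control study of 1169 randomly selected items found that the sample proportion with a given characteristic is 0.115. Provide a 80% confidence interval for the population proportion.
(0.103, 0.127)

Proportion CI:
SE = √(p̂(1-p̂)/n) = √(0.115 · 0.885 / 1169) = 0.00933

z* = 1.282
Margin = z* · SE = 1.282 · 0.00933 = 0.0120

CI: 0.115 ± 0.0120 = (0.103, 0.127)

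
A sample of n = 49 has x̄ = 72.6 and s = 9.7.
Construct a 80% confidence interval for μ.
(70.80, 74.40)

t-interval (σ unknown):
df = n - 1 = 48
t* = 1.299 for 80% confidence

Margin of error = t* · s/√n = 1.299 · 9.7/√49 = 1.80

CI: (70.80, 74.40)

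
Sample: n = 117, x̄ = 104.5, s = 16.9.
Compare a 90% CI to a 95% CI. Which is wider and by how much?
95% CI is wider by 1.01

df = 116
90% CI: t* = 1.658, (101.91, 107.09), width = 2 · t* · s/√n = 5.18
95% CI: t* = 1.981, (101.40, 107.60), width = 2 · t* · s/√n = 6.19

The 95% CI is wider by 6.19 - 5.18 = 1.01.
Higher confidence requires a wider interval.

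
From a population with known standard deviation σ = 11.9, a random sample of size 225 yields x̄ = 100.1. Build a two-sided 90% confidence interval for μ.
(98.79, 101.41)

z-interval (σ known):
z* = 1.645 for 90% confidence

Margin of error = z* · σ/√n = 1.645 · 11.9/√225 = 1.31

CI: (100.1 - 1.31, 100.1 + 1.31) = (98.79, 101.41)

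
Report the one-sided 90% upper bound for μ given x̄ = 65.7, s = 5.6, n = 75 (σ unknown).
μ ≤ 66.54

Upper bound (one-sided):
t* = 1.293 (one-sided for 90%)
Upper bound = x̄ + t* · s/√n = 65.7 + 1.293 · 5.6/√75 = 66.54

We are 90% confident that μ ≤ 66.54.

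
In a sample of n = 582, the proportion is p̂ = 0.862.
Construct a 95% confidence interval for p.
(0.834, 0.890)

Proportion CI:
SE = √(p̂(1-p̂)/n) = √(0.862 · 0.138 / 582) = 0.01430

z* = 1.960
Margin = z* · SE = 1.960 · 0.01430 = 0.0280

CI: 0.862 ± 0.0280 = (0.834, 0.890)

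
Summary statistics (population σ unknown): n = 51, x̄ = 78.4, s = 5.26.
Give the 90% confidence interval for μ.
(77.17, 79.63)

t-interval (σ unknown):
df = n - 1 = 50
t* = 1.676 for 90% confidence

Margin of error = t* · s/√n = 1.676 · 5.26/√51 = 1.23

CI: (77.17, 79.63)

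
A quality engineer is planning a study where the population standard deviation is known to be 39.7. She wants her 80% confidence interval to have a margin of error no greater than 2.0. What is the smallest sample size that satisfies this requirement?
n ≥ 648

For margin E ≤ 2.0:
n ≥ (z* · σ / E)²
n ≥ (1.282 · 39.7 / 2.0)²
n ≥ 647.59

Minimum n = 648 (rounding up)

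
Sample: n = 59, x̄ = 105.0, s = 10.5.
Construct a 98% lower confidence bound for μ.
μ ≥ 102.13

Lower bound (one-sided):
t* = 2.101 (one-sided for 98%)
Lower bound = x̄ - t* · s/√n = 105.0 - 2.101 · 10.5/√59 = 102.13

We are 98% confident that μ ≥ 102.13.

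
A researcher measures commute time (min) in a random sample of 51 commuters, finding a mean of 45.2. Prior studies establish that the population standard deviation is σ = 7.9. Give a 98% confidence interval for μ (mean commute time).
(42.63, 47.77)

z-interval (σ known):
z* = 2.326 for 98% confidence

Margin of error = z* · σ/√n = 2.326 · 7.9/√51 = 2.57

CI: (45.2 - 2.57, 45.2 + 2.57) = (42.63, 47.77)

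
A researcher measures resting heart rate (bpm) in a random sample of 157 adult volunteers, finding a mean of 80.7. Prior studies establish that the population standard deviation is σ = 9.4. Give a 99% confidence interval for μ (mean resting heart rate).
(78.77, 82.63)

z-interval (σ known):
z* = 2.576 for 99% confidence

Margin of error = z* · σ/√n = 2.576 · 9.4/√157 = 1.93

CI: (80.7 - 1.93, 80.7 + 1.93) = (78.77, 82.63)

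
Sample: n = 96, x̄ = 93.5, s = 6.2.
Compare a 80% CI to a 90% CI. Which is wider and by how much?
90% CI is wider by 0.47

df = 95
80% CI: t* = 1.291, (92.68, 94.32), width = 2 · t* · s/√n = 1.63
90% CI: t* = 1.661, (92.45, 94.55), width = 2 · t* · s/√n = 2.10

The 90% CI is wider by 2.10 - 1.63 = 0.47.
Higher confidence requires a wider interval.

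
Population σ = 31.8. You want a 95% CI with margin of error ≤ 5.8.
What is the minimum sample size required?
n ≥ 116

For margin E ≤ 5.8:
n ≥ (z* · σ / E)²
n ≥ (1.960 · 31.8 / 5.8)²
n ≥ 115.48

Minimum n = 116 (rounding up)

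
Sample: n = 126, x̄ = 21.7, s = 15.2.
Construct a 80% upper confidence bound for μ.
μ ≤ 22.84

Upper bound (one-sided):
t* = 0.845 (one-sided for 80%)
Upper bound = x̄ + t* · s/√n = 21.7 + 0.845 · 15.2/√126 = 22.84

We are 80% confident that μ ≤ 22.84.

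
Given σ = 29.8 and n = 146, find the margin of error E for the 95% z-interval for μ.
Margin of error = 4.83

Margin of error = z* · σ/√n
= 1.960 · 29.8/√146
= 1.960 · 29.8/12.0830
= 4.83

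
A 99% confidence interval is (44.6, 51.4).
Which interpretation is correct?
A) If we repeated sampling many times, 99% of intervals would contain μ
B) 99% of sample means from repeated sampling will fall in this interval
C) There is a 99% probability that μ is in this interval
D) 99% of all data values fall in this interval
A

A) Correct — this is the frequentist long-run coverage interpretation.
B) Wrong — coverage applies to intervals containing μ, not to future x̄ values.
C) Wrong — μ is fixed; the randomness lives in the interval, not in μ.
D) Wrong — a CI is about the parameter μ, not individual data values.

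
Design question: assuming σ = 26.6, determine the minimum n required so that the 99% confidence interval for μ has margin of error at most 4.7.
n ≥ 213

For margin E ≤ 4.7:
n ≥ (z* · σ / E)²
n ≥ (2.576 · 26.6 / 4.7)²
n ≥ 212.55

Minimum n = 213 (rounding up)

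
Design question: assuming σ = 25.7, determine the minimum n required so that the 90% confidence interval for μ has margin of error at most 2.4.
n ≥ 311

For margin E ≤ 2.4:
n ≥ (z* · σ / E)²
n ≥ (1.645 · 25.7 / 2.4)²
n ≥ 310.30

Minimum n = 311 (rounding up)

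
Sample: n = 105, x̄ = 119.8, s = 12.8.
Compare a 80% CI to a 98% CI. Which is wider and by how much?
98% CI is wider by 2.68

df = 104
80% CI: t* = 1.290, (118.19, 121.41), width = 2 · t* · s/√n = 3.22
98% CI: t* = 2.363, (116.85, 122.75), width = 2 · t* · s/√n = 5.90

The 98% CI is wider by 5.90 - 3.22 = 2.68.
Higher confidence requires a wider interval.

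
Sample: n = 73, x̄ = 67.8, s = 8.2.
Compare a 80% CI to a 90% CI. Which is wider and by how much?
90% CI is wider by 0.72

df = 72
80% CI: t* = 1.293, (66.56, 69.04), width = 2 · t* · s/√n = 2.48
90% CI: t* = 1.666, (66.20, 69.40), width = 2 · t* · s/√n = 3.20

The 90% CI is wider by 3.20 - 2.48 = 0.72.
Higher confidence requires a wider interval.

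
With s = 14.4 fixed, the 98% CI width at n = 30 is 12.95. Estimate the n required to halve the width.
n ≈ 120

CI width ∝ 1/√n
To reduce width by factor 2, need √n to grow by 2 → need 2² = 4 times as many samples.

Current: n = 30, width = 12.95
New: n = 120, width ≈ 6.20

Width reduced by factor of 12.95/6.20 = 2.09.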